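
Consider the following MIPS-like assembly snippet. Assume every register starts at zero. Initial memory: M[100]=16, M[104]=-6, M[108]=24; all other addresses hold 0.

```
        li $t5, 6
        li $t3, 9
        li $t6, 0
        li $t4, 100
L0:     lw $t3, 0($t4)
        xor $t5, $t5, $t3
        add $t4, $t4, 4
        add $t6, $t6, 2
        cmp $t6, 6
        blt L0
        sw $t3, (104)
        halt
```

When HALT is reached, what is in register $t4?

after li $t5, 6: $t5=6
after li $t3, 9: $t3=9
after li $t6, 0: $t6=0
after li $t4, 100: $t4=100
after lw $t3, 0($t4): $t3=M[100]=16
after xor $t5, $t5, $t3: $t5=6^16=22
after add $t4, $t4, 4: $t4=100+4=104
after add $t6, $t6, 2: $t6=0+2=2
cmp $t6, 6  (cmp 2,6)
blt L0: taken
after lw $t3, 0($t4): $t3=M[104]=-6
after xor $t5, $t5, $t3: $t5=22^(-6)=-20
after add $t4, $t4, 4: $t4=104+4=108
after add $t6, $t6, 2: $t6=2+2=4
cmp $t6, 6  (cmp 4,6)
blt L0: taken
after lw $t3, 0($t4): $t3=M[108]=24
after xor $t5, $t5, $t3: $t5=(-20)^24=-12
after add $t4, $t4, 4: $t4=108+4=112
after add $t6, $t6, 2: $t6=4+2=6
cmp $t6, 6  (cmp 6,6)
blt L0: not taken
sw $t3, (104) → M[104]=24
halt.

112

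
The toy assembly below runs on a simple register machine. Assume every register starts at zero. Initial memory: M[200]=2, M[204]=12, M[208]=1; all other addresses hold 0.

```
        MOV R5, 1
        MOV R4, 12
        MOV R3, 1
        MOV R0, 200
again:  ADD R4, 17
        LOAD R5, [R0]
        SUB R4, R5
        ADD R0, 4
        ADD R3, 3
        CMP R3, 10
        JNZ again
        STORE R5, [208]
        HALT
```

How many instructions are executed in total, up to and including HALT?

27

MOV R5, 1 → R5=1
MOV R4, 12 → R4=12
MOV R3, 1 → R3=1
MOV R0, 200 → R0=200
ADD R4, 17 → R4=12+17=29
LOAD R5, [R0] → R5=M[200]=2
SUB R4, R5 → R4=29-2=27
ADD R0, 4 → R0=200+4=204
ADD R3, 3 → R3=1+3=4
CMP R3, 10  (cmp 4,10)
JNZ again: taken
ADD R4, 17 → R4=27+17=44
LOAD R5, [R0] → R5=M[204]=12
SUB R4, R5 → R4=44-12=32
ADD R0, 4 → R0=204+4=208
ADD R3, 3 → R3=4+3=7
CMP R3, 10  (cmp 7,10)
JNZ again: taken
ADD R4, 17 → R4=32+17=49
LOAD R5, [R0] → R5=M[208]=1
SUB R4, R5 → R4=49-1=48
ADD R0, 4 → R0=208+4=212
ADD R3, 3 → R3=7+3=10
CMP R3, 10  (cmp 10,10)
JNZ again: not taken
STORE R5, [208] → M[208]=1
halt.
Total executed instructions: 27.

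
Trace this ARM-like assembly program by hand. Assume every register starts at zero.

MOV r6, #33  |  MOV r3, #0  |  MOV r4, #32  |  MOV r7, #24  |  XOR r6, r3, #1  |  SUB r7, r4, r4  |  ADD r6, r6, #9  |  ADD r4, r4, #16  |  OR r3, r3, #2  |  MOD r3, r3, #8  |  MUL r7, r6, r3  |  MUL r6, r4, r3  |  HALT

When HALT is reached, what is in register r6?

after MOV r6, #33: r6=33
after MOV r3, #0: r3=0
after MOV r4, #32: r4=32
after MOV r7, #24: r7=24
after XOR r6, r3, #1: r6=0^1=1
after SUB r7, r4, r4: r7=32-32=0
after ADD r6, r6, #9: r6=1+9=10
after ADD r4, r4, #16: r4=32+16=48
after OR r3, r3, #2: r3=0|2=2
after MOD r3, r3, #8: r3=2%8=2
after MUL r7, r6, r3: r7=10*2=20
after MUL r6, r4, r3: r6=48*2=96
halt.

96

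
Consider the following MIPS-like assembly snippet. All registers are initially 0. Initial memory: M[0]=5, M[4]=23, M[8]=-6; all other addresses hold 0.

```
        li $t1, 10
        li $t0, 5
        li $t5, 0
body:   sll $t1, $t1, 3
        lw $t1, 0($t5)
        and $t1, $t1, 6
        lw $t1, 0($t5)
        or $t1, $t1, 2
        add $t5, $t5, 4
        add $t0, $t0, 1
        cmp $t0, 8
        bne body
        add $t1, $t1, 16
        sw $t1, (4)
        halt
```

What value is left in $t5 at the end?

12

$t1=10
$t0=5
$t5=0
$t1=10<<3=80
$t1=M[0]=5
$t1=5&6=4
$t1=M[0]=5
$t1=5|2=7
$t5=0+4=4
$t0=5+1=6
cmp $t0, 8  (cmp 6,8)
bne body: taken
$t1=7<<3=56
$t1=M[4]=23
$t1=23&6=6
$t1=M[4]=23
$t1=23|2=23
$t5=4+4=8
$t0=6+1=7
cmp $t0, 8  (cmp 7,8)
bne body: taken
$t1=23<<3=184
$t1=M[8]=-6
$t1=(-6)&6=2
$t1=M[8]=-6
$t1=(-6)|2=-6
$t5=8+4=12
$t0=7+1=8
cmp $t0, 8  (cmp 8,8)
bne body: not taken
$t1=(-6)+16=10
sw $t1, (4) → M[4]=10
halt.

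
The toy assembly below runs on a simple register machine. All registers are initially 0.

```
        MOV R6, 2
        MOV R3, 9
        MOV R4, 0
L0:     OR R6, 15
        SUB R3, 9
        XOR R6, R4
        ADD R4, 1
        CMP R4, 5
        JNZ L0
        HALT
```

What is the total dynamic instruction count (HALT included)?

after MOV R6, 2: R6=2
after MOV R3, 9: R3=9
after MOV R4, 0: R4=0
after OR R6, 15: R6=2|15=15
after SUB R3, 9: R3=9-9=0
after XOR R6, R4: R6=15^0=15
after ADD R4, 1: R4=0+1=1
CMP R4, 5  (cmp 1,5)
JNZ L0: taken
after OR R6, 15: R6=15|15=15
after SUB R3, 9: R3=0-9=-9
after XOR R6, R4: R6=15^1=14
after ADD R4, 1: R4=1+1=2
CMP R4, 5  (cmp 2,5)
JNZ L0: taken
after OR R6, 15: R6=14|15=15
after SUB R3, 9: R3=(-9)-9=-18
after XOR R6, R4: R6=15^2=13
after ADD R4, 1: R4=2+1=3
CMP R4, 5  (cmp 3,5)
JNZ L0: taken
after OR R6, 15: R6=13|15=15
after SUB R3, 9: R3=(-18)-9=-27
after XOR R6, R4: R6=15^3=12
after ADD R4, 1: R4=3+1=4
CMP R4, 5  (cmp 4,5)
JNZ L0: taken
after OR R6, 15: R6=12|15=15
after SUB R3, 9: R3=(-27)-9=-36
after XOR R6, R4: R6=15^4=11
after ADD R4, 1: R4=4+1=5
CMP R4, 5  (cmp 5,5)
JNZ L0: not taken
halt.
Total executed instructions: 34.

34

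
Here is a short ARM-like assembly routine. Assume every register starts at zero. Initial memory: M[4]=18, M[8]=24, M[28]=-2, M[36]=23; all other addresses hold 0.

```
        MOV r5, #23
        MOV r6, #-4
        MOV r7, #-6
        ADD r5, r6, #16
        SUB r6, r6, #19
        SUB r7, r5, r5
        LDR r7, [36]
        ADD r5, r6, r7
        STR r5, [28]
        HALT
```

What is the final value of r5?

0

r5=23
r6=-4
r7=-6
r5=(-4)+16=12
r6=(-4)-19=-23
r7=12-12=0
r7=M[36]=23
r5=(-23)+23=0
STR r5, [28] → M[28]=0
halt.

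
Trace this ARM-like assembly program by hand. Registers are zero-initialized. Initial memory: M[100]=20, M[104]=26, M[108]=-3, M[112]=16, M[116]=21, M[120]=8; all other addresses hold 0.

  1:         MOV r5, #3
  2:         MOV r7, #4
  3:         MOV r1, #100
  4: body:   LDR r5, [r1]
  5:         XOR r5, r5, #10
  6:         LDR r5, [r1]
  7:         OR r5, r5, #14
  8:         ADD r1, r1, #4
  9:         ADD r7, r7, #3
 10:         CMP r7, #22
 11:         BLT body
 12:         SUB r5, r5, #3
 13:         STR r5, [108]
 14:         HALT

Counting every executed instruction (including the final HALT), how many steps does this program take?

54

after MOV r5, #3: r5=3
after MOV r7, #4: r7=4
after MOV r1, #100: r1=100
after LDR r5, [r1]: r5=M[100]=20
after XOR r5, r5, #10: r5=20^10=30
after LDR r5, [r1]: r5=M[100]=20
after OR r5, r5, #14: r5=20|14=30
after ADD r1, r1, #4: r1=100+4=104
after ADD r7, r7, #3: r7=4+3=7
CMP r7, #22  (cmp 7,22)
BLT body: taken
after LDR r5, [r1]: r5=M[104]=26
after XOR r5, r5, #10: r5=26^10=16
after LDR r5, [r1]: r5=M[104]=26
after OR r5, r5, #14: r5=26|14=30
after ADD r1, r1, #4: r1=104+4=108
after ADD r7, r7, #3: r7=7+3=10
CMP r7, #22  (cmp 10,22)
BLT body: taken
after LDR r5, [r1]: r5=M[108]=-3
after XOR r5, r5, #10: r5=(-3)^10=-9
after LDR r5, [r1]: r5=M[108]=-3
after OR r5, r5, #14: r5=(-3)|14=-1
after ADD r1, r1, #4: r1=108+4=112
after ADD r7, r7, #3: r7=10+3=13
CMP r7, #22  (cmp 13,22)
BLT body: taken
after LDR r5, [r1]: r5=M[112]=16
after XOR r5, r5, #10: r5=16^10=26
after LDR r5, [r1]: r5=M[112]=16
after OR r5, r5, #14: r5=16|14=30
after ADD r1, r1, #4: r1=112+4=116
after ADD r7, r7, #3: r7=13+3=16
CMP r7, #22  (cmp 16,22)
BLT body: taken
after LDR r5, [r1]: r5=M[116]=21
after XOR r5, r5, #10: r5=21^10=31
after LDR r5, [r1]: r5=M[116]=21
after OR r5, r5, #14: r5=21|14=31
after ADD r1, r1, #4: r1=116+4=120
after ADD r7, r7, #3: r7=16+3=19
CMP r7, #22  (cmp 19,22)
BLT body: taken
after LDR r5, [r1]: r5=M[120]=8
after XOR r5, r5, #10: r5=8^10=2
after LDR r5, [r1]: r5=M[120]=8
after OR r5, r5, #14: r5=8|14=14
after ADD r1, r1, #4: r1=120+4=124
after ADD r7, r7, #3: r7=19+3=22
CMP r7, #22  (cmp 22,22)
BLT body: not taken
after SUB r5, r5, #3: r5=14-3=11
STR r5, [108] → M[108]=11
halt.
Total executed instructions: 54.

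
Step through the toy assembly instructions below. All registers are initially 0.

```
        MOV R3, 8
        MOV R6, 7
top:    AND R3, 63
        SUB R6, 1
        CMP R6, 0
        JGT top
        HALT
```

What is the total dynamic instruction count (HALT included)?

R3=8
R6=7
R3=8&63=8
R6=7-1=6
CMP R6, 0  (cmp 6,0)
JGT top: taken
R3=8&63=8
R6=6-1=5
CMP R6, 0  (cmp 5,0)
JGT top: taken
R3=8&63=8
R6=5-1=4
CMP R6, 0  (cmp 4,0)
JGT top: taken
R3=8&63=8
R6=4-1=3
CMP R6, 0  (cmp 3,0)
JGT top: taken
R3=8&63=8
R6=3-1=2
CMP R6, 0  (cmp 2,0)
JGT top: taken
R3=8&63=8
R6=2-1=1
CMP R6, 0  (cmp 1,0)
JGT top: taken
R3=8&63=8
R6=1-1=0
CMP R6, 0  (cmp 0,0)
JGT top: not taken
halt.
Total executed instructions: 31.

31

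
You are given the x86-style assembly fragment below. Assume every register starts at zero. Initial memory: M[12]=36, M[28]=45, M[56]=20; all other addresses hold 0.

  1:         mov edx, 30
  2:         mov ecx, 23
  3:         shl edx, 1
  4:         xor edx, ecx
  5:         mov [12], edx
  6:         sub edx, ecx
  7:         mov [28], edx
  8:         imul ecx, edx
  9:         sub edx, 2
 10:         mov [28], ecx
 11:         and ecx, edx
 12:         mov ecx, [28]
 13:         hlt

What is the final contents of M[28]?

460

mov edx, 30 → edx=30
mov ecx, 23 → ecx=23
shl edx, 1 → edx=30<<1=60
xor edx, ecx → edx=60^23=43
mov [12], edx → M[12]=43
sub edx, ecx → edx=43-23=20
mov [28], edx → M[28]=20
imul ecx, edx → ecx=23*20=460
sub edx, 2 → edx=20-2=18
mov [28], ecx → M[28]=460
and ecx, edx → ecx=460&18=0
mov ecx, [28] → ecx=M[28]=460
halt.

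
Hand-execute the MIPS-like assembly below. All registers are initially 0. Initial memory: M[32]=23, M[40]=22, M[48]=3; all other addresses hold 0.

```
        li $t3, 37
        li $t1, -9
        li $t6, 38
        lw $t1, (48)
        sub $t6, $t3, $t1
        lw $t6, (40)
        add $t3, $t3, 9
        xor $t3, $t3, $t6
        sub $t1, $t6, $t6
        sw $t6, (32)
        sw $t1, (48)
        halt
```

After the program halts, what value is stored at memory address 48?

li $t3, 37 → $t3=37
li $t1, -9 → $t1=-9
li $t6, 38 → $t6=38
lw $t1, (48) → $t1=M[48]=3
sub $t6, $t3, $t1 → $t6=37-3=34
lw $t6, (40) → $t6=M[40]=22
add $t3, $t3, 9 → $t3=37+9=46
xor $t3, $t3, $t6 → $t3=46^22=56
sub $t1, $t6, $t6 → $t1=22-22=0
sw $t6, (32) → M[32]=22
sw $t1, (48) → M[48]=0
halt.

0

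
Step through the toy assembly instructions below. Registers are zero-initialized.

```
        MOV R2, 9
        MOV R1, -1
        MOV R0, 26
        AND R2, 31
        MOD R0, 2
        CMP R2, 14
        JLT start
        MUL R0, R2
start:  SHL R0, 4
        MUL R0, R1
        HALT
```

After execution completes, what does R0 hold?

MOV R2, 9 → R2=9
MOV R1, -1 → R1=-1
MOV R0, 26 → R0=26
AND R2, 31 → R2=9&31=9
MOD R0, 2 → R0=26%2=0
CMP R2, 14  (cmp 9,14)
JLT start: taken
SHL R0, 4 → R0=0<<4=0
MUL R0, R1 → R0=0*(-1)=0
halt.

0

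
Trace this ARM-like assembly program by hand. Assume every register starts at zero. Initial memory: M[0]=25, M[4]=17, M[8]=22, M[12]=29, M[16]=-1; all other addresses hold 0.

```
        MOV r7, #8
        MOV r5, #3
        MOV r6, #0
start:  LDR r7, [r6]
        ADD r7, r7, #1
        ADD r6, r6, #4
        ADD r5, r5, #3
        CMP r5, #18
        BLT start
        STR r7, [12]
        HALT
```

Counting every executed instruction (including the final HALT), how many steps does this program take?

r7=8
r5=3
r6=0
r7=M[0]=25
r7=25+1=26
r6=0+4=4
r5=3+3=6
CMP r5, #18  (cmp 6,18)
BLT start: taken
r7=M[4]=17
r7=17+1=18
r6=4+4=8
r5=6+3=9
CMP r5, #18  (cmp 9,18)
BLT start: taken
r7=M[8]=22
r7=22+1=23
r6=8+4=12
r5=9+3=12
CMP r5, #18  (cmp 12,18)
BLT start: taken
r7=M[12]=29
r7=29+1=30
r6=12+4=16
r5=12+3=15
CMP r5, #18  (cmp 15,18)
BLT start: taken
r7=M[16]=-1
r7=(-1)+1=0
r6=16+4=20
r5=15+3=18
CMP r5, #18  (cmp 18,18)
BLT start: not taken
STR r7, [12] → M[12]=0
halt.
Total executed instructions: 35.

35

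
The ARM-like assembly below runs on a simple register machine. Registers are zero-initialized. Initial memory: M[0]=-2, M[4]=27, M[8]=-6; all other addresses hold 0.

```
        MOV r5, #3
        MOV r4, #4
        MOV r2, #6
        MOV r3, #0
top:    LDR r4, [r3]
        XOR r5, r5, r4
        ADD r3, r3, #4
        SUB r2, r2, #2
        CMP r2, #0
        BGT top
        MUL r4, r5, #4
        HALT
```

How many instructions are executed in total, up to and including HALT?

r5=3
r4=4
r2=6
r3=0
r4=M[0]=-2
r5=3^(-2)=-3
r3=0+4=4
r2=6-2=4
CMP r2, #0  (cmp 4,0)
BGT top: taken
r4=M[4]=27
r5=(-3)^27=-26
r3=4+4=8
r2=4-2=2
CMP r2, #0  (cmp 2,0)
BGT top: taken
r4=M[8]=-6
r5=(-26)^(-6)=28
r3=8+4=12
r2=2-2=0
CMP r2, #0  (cmp 0,0)
BGT top: not taken
r4=28*4=112
halt.
Total executed instructions: 24.

24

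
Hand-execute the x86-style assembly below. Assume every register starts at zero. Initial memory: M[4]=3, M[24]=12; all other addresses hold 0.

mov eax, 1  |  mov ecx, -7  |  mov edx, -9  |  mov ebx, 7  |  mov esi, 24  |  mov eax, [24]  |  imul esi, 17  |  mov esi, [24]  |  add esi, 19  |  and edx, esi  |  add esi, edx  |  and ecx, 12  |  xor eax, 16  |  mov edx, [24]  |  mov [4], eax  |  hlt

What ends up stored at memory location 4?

after mov eax, 1: eax=1
after mov ecx, -7: ecx=-7
after mov edx, -9: edx=-9
after mov ebx, 7: ebx=7
after mov esi, 24: esi=24
after mov eax, [24]: eax=M[24]=12
after imul esi, 17: esi=24*17=408
after mov esi, [24]: esi=M[24]=12
after add esi, 19: esi=12+19=31
after and edx, esi: edx=(-9)&31=23
after add esi, edx: esi=31+23=54
after and ecx, 12: ecx=(-7)&12=8
after xor eax, 16: eax=12^16=28
after mov edx, [24]: edx=M[24]=12
mov [4], eax → M[4]=28
halt.

28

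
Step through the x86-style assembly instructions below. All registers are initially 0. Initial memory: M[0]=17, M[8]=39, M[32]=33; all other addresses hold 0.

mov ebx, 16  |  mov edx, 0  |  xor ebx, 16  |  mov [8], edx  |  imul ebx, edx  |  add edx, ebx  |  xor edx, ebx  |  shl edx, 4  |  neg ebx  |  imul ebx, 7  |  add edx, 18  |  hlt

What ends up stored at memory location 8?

after mov ebx, 16: ebx=16
after mov edx, 0: edx=0
after xor ebx, 16: ebx=16^16=0
mov [8], edx → M[8]=0
after imul ebx, edx: ebx=0*0=0
after add edx, ebx: edx=0+0=0
after xor edx, ebx: edx=0^0=0
after shl edx, 4: edx=0<<4=0
after neg ebx: ebx=-(0)=0
after imul ebx, 7: ebx=0*7=0
after add edx, 18: edx=0+18=18
halt.

0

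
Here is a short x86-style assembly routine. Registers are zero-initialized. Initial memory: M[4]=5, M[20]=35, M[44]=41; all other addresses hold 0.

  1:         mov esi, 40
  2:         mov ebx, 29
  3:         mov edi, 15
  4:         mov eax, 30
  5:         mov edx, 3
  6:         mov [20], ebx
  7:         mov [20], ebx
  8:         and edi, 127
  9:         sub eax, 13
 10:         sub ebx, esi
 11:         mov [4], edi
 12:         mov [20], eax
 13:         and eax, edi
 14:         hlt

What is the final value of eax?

mov esi, 40 → esi=40
mov ebx, 29 → ebx=29
mov edi, 15 → edi=15
mov eax, 30 → eax=30
mov edx, 3 → edx=3
mov [20], ebx → M[20]=29
mov [20], ebx → M[20]=29
and edi, 127 → edi=15&127=15
sub eax, 13 → eax=30-13=17
sub ebx, esi → ebx=29-40=-11
mov [4], edi → M[4]=15
mov [20], eax → M[20]=17
and eax, edi → eax=17&15=1
halt.

1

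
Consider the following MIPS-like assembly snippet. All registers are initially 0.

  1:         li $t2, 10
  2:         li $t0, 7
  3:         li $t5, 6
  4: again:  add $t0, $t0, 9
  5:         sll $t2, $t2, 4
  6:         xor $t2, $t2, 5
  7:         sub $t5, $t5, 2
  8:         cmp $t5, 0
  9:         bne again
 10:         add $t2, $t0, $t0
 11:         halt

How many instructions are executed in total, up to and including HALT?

23

li $t2, 10 → $t2=10
li $t0, 7 → $t0=7
li $t5, 6 → $t5=6
add $t0, $t0, 9 → $t0=7+9=16
sll $t2, $t2, 4 → $t2=10<<4=160
xor $t2, $t2, 5 → $t2=160^5=165
sub $t5, $t5, 2 → $t5=6-2=4
cmp $t5, 0  (cmp 4,0)
bne again: taken
add $t0, $t0, 9 → $t0=16+9=25
sll $t2, $t2, 4 → $t2=165<<4=2640
xor $t2, $t2, 5 → $t2=2640^5=2645
sub $t5, $t5, 2 → $t5=4-2=2
cmp $t5, 0  (cmp 2,0)
bne again: taken
add $t0, $t0, 9 → $t0=25+9=34
sll $t2, $t2, 4 → $t2=2645<<4=42320
xor $t2, $t2, 5 → $t2=42320^5=42325
sub $t5, $t5, 2 → $t5=2-2=0
cmp $t5, 0  (cmp 0,0)
bne again: not taken
add $t2, $t0, $t0 → $t2=34+34=68
halt.
Total executed instructions: 23.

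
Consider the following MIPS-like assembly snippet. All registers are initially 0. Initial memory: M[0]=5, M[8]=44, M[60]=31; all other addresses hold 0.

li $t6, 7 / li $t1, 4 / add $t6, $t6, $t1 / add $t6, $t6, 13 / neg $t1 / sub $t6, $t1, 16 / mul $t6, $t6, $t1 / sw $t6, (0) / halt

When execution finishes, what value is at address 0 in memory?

80

$t6=7
$t1=4
$t6=7+4=11
$t6=11+13=24
$t1=-(4)=-4
$t6=(-4)-16=-20
$t6=(-20)*(-4)=80
sw $t6, (0) → M[0]=80
halt.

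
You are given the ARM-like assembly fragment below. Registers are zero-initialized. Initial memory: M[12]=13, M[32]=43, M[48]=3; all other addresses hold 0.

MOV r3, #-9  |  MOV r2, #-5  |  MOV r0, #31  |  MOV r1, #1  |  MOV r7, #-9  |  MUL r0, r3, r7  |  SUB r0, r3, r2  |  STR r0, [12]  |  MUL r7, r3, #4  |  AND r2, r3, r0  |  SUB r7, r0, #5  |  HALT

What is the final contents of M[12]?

MOV r3, #-9 → r3=-9
MOV r2, #-5 → r2=-5
MOV r0, #31 → r0=31
MOV r1, #1 → r1=1
MOV r7, #-9 → r7=-9
MUL r0, r3, r7 → r0=(-9)*(-9)=81
SUB r0, r3, r2 → r0=(-9)-(-5)=-4
STR r0, [12] → M[12]=-4
MUL r7, r3, #4 → r7=(-9)*4=-36
AND r2, r3, r0 → r2=(-9)&(-4)=-12
SUB r7, r0, #5 → r7=(-4)-5=-9
halt.

-4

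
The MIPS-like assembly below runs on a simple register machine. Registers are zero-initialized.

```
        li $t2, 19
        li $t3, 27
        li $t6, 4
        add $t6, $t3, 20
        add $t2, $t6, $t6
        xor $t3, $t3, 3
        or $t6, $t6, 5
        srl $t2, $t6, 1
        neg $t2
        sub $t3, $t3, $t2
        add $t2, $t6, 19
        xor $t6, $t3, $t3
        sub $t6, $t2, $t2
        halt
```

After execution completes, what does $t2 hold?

66

$t2=19
$t3=27
$t6=4
$t6=27+20=47
$t2=47+47=94
$t3=27^3=24
$t6=47|5=47
$t2=47>>1=23
$t2=-(23)=-23
$t3=24-(-23)=47
$t2=47+19=66
$t6=47^47=0
$t6=66-66=0
halt.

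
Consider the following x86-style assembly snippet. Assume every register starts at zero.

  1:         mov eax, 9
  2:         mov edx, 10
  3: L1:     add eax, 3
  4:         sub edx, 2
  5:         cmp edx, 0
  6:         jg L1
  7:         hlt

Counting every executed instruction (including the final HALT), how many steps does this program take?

23

mov eax, 9 → eax=9
mov edx, 10 → edx=10
add eax, 3 → eax=9+3=12
sub edx, 2 → edx=10-2=8
cmp edx, 0  (cmp 8,0)
jg L1: taken
add eax, 3 → eax=12+3=15
sub edx, 2 → edx=8-2=6
cmp edx, 0  (cmp 6,0)
jg L1: taken
add eax, 3 → eax=15+3=18
sub edx, 2 → edx=6-2=4
cmp edx, 0  (cmp 4,0)
jg L1: taken
add eax, 3 → eax=18+3=21
sub edx, 2 → edx=4-2=2
cmp edx, 0  (cmp 2,0)
jg L1: taken
add eax, 3 → eax=21+3=24
sub edx, 2 → edx=2-2=0
cmp edx, 0  (cmp 0,0)
jg L1: not taken
halt.
Total executed instructions: 23.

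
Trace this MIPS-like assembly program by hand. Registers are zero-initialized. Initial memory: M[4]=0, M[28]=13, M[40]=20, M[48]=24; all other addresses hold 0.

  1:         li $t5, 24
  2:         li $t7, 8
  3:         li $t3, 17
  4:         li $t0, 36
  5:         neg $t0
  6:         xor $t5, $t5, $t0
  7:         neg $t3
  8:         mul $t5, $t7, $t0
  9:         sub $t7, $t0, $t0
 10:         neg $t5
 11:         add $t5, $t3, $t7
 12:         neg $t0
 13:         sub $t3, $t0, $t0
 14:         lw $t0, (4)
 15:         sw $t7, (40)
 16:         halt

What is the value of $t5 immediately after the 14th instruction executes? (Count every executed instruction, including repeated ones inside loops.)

-17

after li $t5, 24: $t5=24
after li $t7, 8: $t7=8
after li $t3, 17: $t3=17
after li $t0, 36: $t0=36
after neg $t0: $t0=-(36)=-36
after xor $t5, $t5, $t0: $t5=24^(-36)=-60
after neg $t3: $t3=-(17)=-17
after mul $t5, $t7, $t0: $t5=8*(-36)=-288
after sub $t7, $t0, $t0: $t7=(-36)-(-36)=0
after neg $t5: $t5=-(-288)=288
after add $t5, $t3, $t7: $t5=(-17)+0=-17
after neg $t0: $t0=-(-36)=36
after sub $t3, $t0, $t0: $t3=36-36=0
after lw $t0, (4): $t0=M[4]=0
After step 14: $t5 = -17.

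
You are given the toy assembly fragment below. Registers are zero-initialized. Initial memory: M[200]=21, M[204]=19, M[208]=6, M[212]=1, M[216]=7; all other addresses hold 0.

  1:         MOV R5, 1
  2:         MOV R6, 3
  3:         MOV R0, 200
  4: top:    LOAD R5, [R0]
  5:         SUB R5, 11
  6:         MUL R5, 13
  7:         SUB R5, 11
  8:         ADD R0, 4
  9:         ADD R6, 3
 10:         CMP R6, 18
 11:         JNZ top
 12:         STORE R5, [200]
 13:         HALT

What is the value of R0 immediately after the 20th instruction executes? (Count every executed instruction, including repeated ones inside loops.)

R5=1
R6=3
R0=200
R5=M[200]=21
R5=21-11=10
R5=10*13=130
R5=130-11=119
R0=200+4=204
R6=3+3=6
CMP R6, 18  (cmp 6,18)
JNZ top: taken
R5=M[204]=19
R5=19-11=8
R5=8*13=104
R5=104-11=93
R0=204+4=208
R6=6+3=9
CMP R6, 18  (cmp 9,18)
JNZ top: taken
R5=M[208]=6
After step 20: R0 = 208.

208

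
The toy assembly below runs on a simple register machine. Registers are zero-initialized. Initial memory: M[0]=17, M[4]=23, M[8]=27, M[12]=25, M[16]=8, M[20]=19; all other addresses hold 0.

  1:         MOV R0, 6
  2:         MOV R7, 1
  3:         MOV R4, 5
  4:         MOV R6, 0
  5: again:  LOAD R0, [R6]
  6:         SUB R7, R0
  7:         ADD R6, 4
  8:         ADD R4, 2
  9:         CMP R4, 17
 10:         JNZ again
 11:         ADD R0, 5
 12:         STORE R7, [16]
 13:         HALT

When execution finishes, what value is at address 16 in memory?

R0=6
R7=1
R4=5
R6=0
R0=M[0]=17
R7=1-17=-16
R6=0+4=4
R4=5+2=7
CMP R4, 17  (cmp 7,17)
JNZ again: taken
R0=M[4]=23
R7=(-16)-23=-39
R6=4+4=8
R4=7+2=9
CMP R4, 17  (cmp 9,17)
JNZ again: taken
R0=M[8]=27
R7=(-39)-27=-66
R6=8+4=12
R4=9+2=11
CMP R4, 17  (cmp 11,17)
JNZ again: taken
R0=M[12]=25
R7=(-66)-25=-91
R6=12+4=16
R4=11+2=13
CMP R4, 17  (cmp 13,17)
JNZ again: taken
R0=M[16]=8
R7=(-91)-8=-99
R6=16+4=20
R4=13+2=15
CMP R4, 17  (cmp 15,17)
JNZ again: taken
R0=M[20]=19
R7=(-99)-19=-118
R6=20+4=24
R4=15+2=17
CMP R4, 17  (cmp 17,17)
JNZ again: not taken
R0=19+5=24
STORE R7, [16] → M[16]=-118
halt.

-118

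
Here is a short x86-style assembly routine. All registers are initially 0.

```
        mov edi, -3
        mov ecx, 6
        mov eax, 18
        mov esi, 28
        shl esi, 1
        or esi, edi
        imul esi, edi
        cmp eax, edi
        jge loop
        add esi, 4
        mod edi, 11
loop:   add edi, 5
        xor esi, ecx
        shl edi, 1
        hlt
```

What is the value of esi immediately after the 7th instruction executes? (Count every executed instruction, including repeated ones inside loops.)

edi=-3
ecx=6
eax=18
esi=28
esi=28<<1=56
esi=56|(-3)=-3
esi=(-3)*(-3)=9
After step 7: esi = 9.

9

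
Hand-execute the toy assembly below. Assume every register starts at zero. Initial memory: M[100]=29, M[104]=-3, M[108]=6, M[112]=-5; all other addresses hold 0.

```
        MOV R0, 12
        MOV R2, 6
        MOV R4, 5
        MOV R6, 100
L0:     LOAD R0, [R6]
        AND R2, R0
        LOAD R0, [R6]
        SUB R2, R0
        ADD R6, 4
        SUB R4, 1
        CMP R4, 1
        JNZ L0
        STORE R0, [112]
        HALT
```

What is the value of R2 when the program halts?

-1

R0=12
R2=6
R4=5
R6=100
R0=M[100]=29
R2=6&29=4
R0=M[100]=29
R2=4-29=-25
R6=100+4=104
R4=5-1=4
CMP R4, 1  (cmp 4,1)
JNZ L0: taken
R0=M[104]=-3
R2=(-25)&(-3)=-27
R0=M[104]=-3
R2=(-27)-(-3)=-24
R6=104+4=108
R4=4-1=3
CMP R4, 1  (cmp 3,1)
JNZ L0: taken
R0=M[108]=6
R2=(-24)&6=0
R0=M[108]=6
R2=0-6=-6
R6=108+4=112
R4=3-1=2
CMP R4, 1  (cmp 2,1)
JNZ L0: taken
R0=M[112]=-5
R2=(-6)&(-5)=-6
R0=M[112]=-5
R2=(-6)-(-5)=-1
R6=112+4=116
R4=2-1=1
CMP R4, 1  (cmp 1,1)
JNZ L0: not taken
STORE R0, [112] → M[112]=-5
halt.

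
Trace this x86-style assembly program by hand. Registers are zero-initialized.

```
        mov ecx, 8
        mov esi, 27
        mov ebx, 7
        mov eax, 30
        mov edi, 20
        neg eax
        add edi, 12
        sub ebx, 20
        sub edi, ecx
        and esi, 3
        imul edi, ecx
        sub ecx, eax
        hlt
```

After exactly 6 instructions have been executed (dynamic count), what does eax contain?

-30

ecx=8
esi=27
ebx=7
eax=30
edi=20
eax=-(30)=-30
After step 6: eax = -30.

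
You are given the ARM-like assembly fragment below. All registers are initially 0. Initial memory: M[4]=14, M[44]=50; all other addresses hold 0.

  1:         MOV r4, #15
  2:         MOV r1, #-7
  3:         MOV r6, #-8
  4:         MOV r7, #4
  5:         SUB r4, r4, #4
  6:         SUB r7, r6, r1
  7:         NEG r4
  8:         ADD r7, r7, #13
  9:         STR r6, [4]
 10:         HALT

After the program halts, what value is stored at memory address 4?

-8

MOV r4, #15 → r4=15
MOV r1, #-7 → r1=-7
MOV r6, #-8 → r6=-8
MOV r7, #4 → r7=4
SUB r4, r4, #4 → r4=15-4=11
SUB r7, r6, r1 → r7=(-8)-(-7)=-1
NEG r4 → r4=-(11)=-11
ADD r7, r7, #13 → r7=(-1)+13=12
STR r6, [4] → M[4]=-8
halt.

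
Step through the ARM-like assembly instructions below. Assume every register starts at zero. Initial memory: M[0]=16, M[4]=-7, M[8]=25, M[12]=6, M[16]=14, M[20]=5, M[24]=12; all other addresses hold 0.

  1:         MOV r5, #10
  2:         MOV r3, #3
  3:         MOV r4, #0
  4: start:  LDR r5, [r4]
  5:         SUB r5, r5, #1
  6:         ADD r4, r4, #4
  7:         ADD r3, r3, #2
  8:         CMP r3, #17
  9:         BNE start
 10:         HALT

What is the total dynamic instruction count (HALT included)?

r5=10
r3=3
r4=0
r5=M[0]=16
r5=16-1=15
r4=0+4=4
r3=3+2=5
CMP r3, #17  (cmp 5,17)
BNE start: taken
r5=M[4]=-7
r5=(-7)-1=-8
r4=4+4=8
r3=5+2=7
CMP r3, #17  (cmp 7,17)
BNE start: taken
r5=M[8]=25
r5=25-1=24
r4=8+4=12
r3=7+2=9
CMP r3, #17  (cmp 9,17)
BNE start: taken
r5=M[12]=6
r5=6-1=5
r4=12+4=16
r3=9+2=11
CMP r3, #17  (cmp 11,17)
BNE start: taken
r5=M[16]=14
r5=14-1=13
r4=16+4=20
r3=11+2=13
CMP r3, #17  (cmp 13,17)
BNE start: taken
r5=M[20]=5
r5=5-1=4
r4=20+4=24
r3=13+2=15
CMP r3, #17  (cmp 15,17)
BNE start: taken
r5=M[24]=12
r5=12-1=11
r4=24+4=28
r3=15+2=17
CMP r3, #17  (cmp 17,17)
BNE start: not taken
halt.
Total executed instructions: 46.

46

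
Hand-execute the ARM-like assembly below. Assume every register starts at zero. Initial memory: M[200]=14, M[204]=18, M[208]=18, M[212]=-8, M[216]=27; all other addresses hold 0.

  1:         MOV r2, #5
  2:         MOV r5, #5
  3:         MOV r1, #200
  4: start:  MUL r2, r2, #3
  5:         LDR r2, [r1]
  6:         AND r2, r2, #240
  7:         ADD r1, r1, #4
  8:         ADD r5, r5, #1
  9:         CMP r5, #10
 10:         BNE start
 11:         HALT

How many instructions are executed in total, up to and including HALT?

39

r2=5
r5=5
r1=200
r2=5*3=15
r2=M[200]=14
r2=14&240=0
r1=200+4=204
r5=5+1=6
CMP r5, #10  (cmp 6,10)
BNE start: taken
r2=0*3=0
r2=M[204]=18
r2=18&240=16
r1=204+4=208
r5=6+1=7
CMP r5, #10  (cmp 7,10)
BNE start: taken
r2=16*3=48
r2=M[208]=18
r2=18&240=16
r1=208+4=212
r5=7+1=8
CMP r5, #10  (cmp 8,10)
BNE start: taken
r2=16*3=48
r2=M[212]=-8
r2=(-8)&240=240
r1=212+4=216
r5=8+1=9
CMP r5, #10  (cmp 9,10)
BNE start: taken
r2=240*3=720
r2=M[216]=27
r2=27&240=16
r1=216+4=220
r5=9+1=10
CMP r5, #10  (cmp 10,10)
BNE start: not taken
halt.
Total executed instructions: 39.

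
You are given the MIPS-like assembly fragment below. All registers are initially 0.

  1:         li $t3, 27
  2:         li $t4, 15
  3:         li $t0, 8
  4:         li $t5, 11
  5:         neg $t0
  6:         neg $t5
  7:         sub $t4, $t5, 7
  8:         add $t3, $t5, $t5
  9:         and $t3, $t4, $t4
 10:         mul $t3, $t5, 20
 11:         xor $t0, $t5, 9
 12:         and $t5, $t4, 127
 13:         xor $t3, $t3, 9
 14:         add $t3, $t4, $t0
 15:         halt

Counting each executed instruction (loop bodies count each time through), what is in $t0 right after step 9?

$t3=27
$t4=15
$t0=8
$t5=11
$t0=-(8)=-8
$t5=-(11)=-11
$t4=(-11)-7=-18
$t3=(-11)+(-11)=-22
$t3=(-18)&(-18)=-18
After step 9: $t0 = -8.

-8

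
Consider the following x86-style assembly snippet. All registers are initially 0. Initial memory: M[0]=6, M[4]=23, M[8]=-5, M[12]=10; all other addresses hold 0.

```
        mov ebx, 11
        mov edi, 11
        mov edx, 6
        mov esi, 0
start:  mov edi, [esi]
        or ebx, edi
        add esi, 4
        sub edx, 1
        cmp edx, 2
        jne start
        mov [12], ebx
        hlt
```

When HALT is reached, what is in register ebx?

after mov ebx, 11: ebx=11
after mov edi, 11: edi=11
after mov edx, 6: edx=6
after mov esi, 0: esi=0
after mov edi, [esi]: edi=M[0]=6
after or ebx, edi: ebx=11|6=15
after add esi, 4: esi=0+4=4
after sub edx, 1: edx=6-1=5
cmp edx, 2  (cmp 5,2)
jne start: taken
after mov edi, [esi]: edi=M[4]=23
after or ebx, edi: ebx=15|23=31
after add esi, 4: esi=4+4=8
after sub edx, 1: edx=5-1=4
cmp edx, 2  (cmp 4,2)
jne start: taken
after mov edi, [esi]: edi=M[8]=-5
after or ebx, edi: ebx=31|(-5)=-1
after add esi, 4: esi=8+4=12
after sub edx, 1: edx=4-1=3
cmp edx, 2  (cmp 3,2)
jne start: taken
after mov edi, [esi]: edi=M[12]=10
after or ebx, edi: ebx=(-1)|10=-1
after add esi, 4: esi=12+4=16
after sub edx, 1: edx=3-1=2
cmp edx, 2  (cmp 2,2)
jne start: not taken
mov [12], ebx → M[12]=-1
halt.

-1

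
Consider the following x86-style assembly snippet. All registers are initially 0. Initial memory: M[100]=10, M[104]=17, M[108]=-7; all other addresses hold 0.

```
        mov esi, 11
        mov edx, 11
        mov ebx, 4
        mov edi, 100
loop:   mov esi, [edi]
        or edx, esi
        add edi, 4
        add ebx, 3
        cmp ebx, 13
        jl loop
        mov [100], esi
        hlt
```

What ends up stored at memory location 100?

after mov esi, 11: esi=11
after mov edx, 11: edx=11
after mov ebx, 4: ebx=4
after mov edi, 100: edi=100
after mov esi, [edi]: esi=M[100]=10
after or edx, esi: edx=11|10=11
after add edi, 4: edi=100+4=104
after add ebx, 3: ebx=4+3=7
cmp ebx, 13  (cmp 7,13)
jl loop: taken
after mov esi, [edi]: esi=M[104]=17
after or edx, esi: edx=11|17=27
after add edi, 4: edi=104+4=108
after add ebx, 3: ebx=7+3=10
cmp ebx, 13  (cmp 10,13)
jl loop: taken
after mov esi, [edi]: esi=M[108]=-7
after or edx, esi: edx=27|(-7)=-5
after add edi, 4: edi=108+4=112
after add ebx, 3: ebx=10+3=13
cmp ebx, 13  (cmp 13,13)
jl loop: not taken
mov [100], esi → M[100]=-7
halt.

-7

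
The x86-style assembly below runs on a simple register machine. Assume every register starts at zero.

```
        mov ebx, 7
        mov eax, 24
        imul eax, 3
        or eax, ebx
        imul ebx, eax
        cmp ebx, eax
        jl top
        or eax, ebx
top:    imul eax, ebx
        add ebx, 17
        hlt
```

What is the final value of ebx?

570

mov ebx, 7 → ebx=7
mov eax, 24 → eax=24
imul eax, 3 → eax=24*3=72
or eax, ebx → eax=72|7=79
imul ebx, eax → ebx=7*79=553
cmp ebx, eax  (cmp 553,79)
jl top: not taken
or eax, ebx → eax=79|553=623
imul eax, ebx → eax=623*553=344519
add ebx, 17 → ebx=553+17=570
halt.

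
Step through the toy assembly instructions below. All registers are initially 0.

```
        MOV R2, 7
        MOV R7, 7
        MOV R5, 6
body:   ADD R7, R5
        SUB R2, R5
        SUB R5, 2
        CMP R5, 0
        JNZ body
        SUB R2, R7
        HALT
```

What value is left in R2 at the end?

R2=7
R7=7
R5=6
R7=7+6=13
R2=7-6=1
R5=6-2=4
CMP R5, 0  (cmp 4,0)
JNZ body: taken
R7=13+4=17
R2=1-4=-3
R5=4-2=2
CMP R5, 0  (cmp 2,0)
JNZ body: taken
R7=17+2=19
R2=(-3)-2=-5
R5=2-2=0
CMP R5, 0  (cmp 0,0)
JNZ body: not taken
R2=(-5)-19=-24
halt.

-24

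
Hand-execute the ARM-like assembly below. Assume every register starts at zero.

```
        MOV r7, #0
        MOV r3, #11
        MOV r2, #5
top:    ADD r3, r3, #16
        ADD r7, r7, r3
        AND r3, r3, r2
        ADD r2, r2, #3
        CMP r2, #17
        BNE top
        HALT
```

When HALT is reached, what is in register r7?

r7=0
r3=11
r2=5
r3=11+16=27
r7=0+27=27
r3=27&5=1
r2=5+3=8
CMP r2, #17  (cmp 8,17)
BNE top: taken
r3=1+16=17
r7=27+17=44
r3=17&8=0
r2=8+3=11
CMP r2, #17  (cmp 11,17)
BNE top: taken
r3=0+16=16
r7=44+16=60
r3=16&11=0
r2=11+3=14
CMP r2, #17  (cmp 14,17)
BNE top: taken
r3=0+16=16
r7=60+16=76
r3=16&14=0
r2=14+3=17
CMP r2, #17  (cmp 17,17)
BNE top: not taken
halt.

76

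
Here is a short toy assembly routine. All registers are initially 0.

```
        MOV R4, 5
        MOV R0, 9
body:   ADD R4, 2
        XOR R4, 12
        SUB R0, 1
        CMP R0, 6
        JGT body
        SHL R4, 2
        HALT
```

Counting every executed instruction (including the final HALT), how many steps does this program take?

MOV R4, 5 → R4=5
MOV R0, 9 → R0=9
ADD R4, 2 → R4=5+2=7
XOR R4, 12 → R4=7^12=11
SUB R0, 1 → R0=9-1=8
CMP R0, 6  (cmp 8,6)
JGT body: taken
ADD R4, 2 → R4=11+2=13
XOR R4, 12 → R4=13^12=1
SUB R0, 1 → R0=8-1=7
CMP R0, 6  (cmp 7,6)
JGT body: taken
ADD R4, 2 → R4=1+2=3
XOR R4, 12 → R4=3^12=15
SUB R0, 1 → R0=7-1=6
CMP R0, 6  (cmp 6,6)
JGT body: not taken
SHL R4, 2 → R4=15<<2=60
halt.
Total executed instructions: 19.

19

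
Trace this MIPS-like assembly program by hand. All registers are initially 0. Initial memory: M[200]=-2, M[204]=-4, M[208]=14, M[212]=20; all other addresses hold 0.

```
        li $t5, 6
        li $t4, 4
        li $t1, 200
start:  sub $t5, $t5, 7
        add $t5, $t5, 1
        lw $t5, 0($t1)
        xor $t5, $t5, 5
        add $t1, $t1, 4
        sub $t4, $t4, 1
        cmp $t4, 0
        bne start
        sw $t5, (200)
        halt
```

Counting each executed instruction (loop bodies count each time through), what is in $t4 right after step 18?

2

$t5=6
$t4=4
$t1=200
$t5=6-7=-1
$t5=(-1)+1=0
$t5=M[200]=-2
$t5=(-2)^5=-5
$t1=200+4=204
$t4=4-1=3
cmp $t4, 0  (cmp 3,0)
bne start: taken
$t5=(-5)-7=-12
$t5=(-12)+1=-11
$t5=M[204]=-4
$t5=(-4)^5=-7
$t1=204+4=208
$t4=3-1=2
cmp $t4, 0  (cmp 2,0)
After step 18: $t4 = 2.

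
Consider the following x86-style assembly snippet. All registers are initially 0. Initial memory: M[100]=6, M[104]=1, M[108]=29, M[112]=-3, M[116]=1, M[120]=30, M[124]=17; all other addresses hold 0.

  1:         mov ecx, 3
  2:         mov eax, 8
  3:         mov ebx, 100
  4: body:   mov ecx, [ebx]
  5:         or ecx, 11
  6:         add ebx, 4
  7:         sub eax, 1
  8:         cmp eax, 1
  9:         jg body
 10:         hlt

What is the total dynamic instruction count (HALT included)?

after mov ecx, 3: ecx=3
after mov eax, 8: eax=8
after mov ebx, 100: ebx=100
after mov ecx, [ebx]: ecx=M[100]=6
after or ecx, 11: ecx=6|11=15
after add ebx, 4: ebx=100+4=104
after sub eax, 1: eax=8-1=7
cmp eax, 1  (cmp 7,1)
jg body: taken
after mov ecx, [ebx]: ecx=M[104]=1
after or ecx, 11: ecx=1|11=11
after add ebx, 4: ebx=104+4=108
after sub eax, 1: eax=7-1=6
cmp eax, 1  (cmp 6,1)
jg body: taken
after mov ecx, [ebx]: ecx=M[108]=29
after or ecx, 11: ecx=29|11=31
after add ebx, 4: ebx=108+4=112
after sub eax, 1: eax=6-1=5
cmp eax, 1  (cmp 5,1)
jg body: taken
after mov ecx, [ebx]: ecx=M[112]=-3
after or ecx, 11: ecx=(-3)|11=-1
after add ebx, 4: ebx=112+4=116
after sub eax, 1: eax=5-1=4
cmp eax, 1  (cmp 4,1)
jg body: taken
after mov ecx, [ebx]: ecx=M[116]=1
after or ecx, 11: ecx=1|11=11
after add ebx, 4: ebx=116+4=120
after sub eax, 1: eax=4-1=3
cmp eax, 1  (cmp 3,1)
jg body: taken
after mov ecx, [ebx]: ecx=M[120]=30
after or ecx, 11: ecx=30|11=31
after add ebx, 4: ebx=120+4=124
after sub eax, 1: eax=3-1=2
cmp eax, 1  (cmp 2,1)
jg body: taken
after mov ecx, [ebx]: ecx=M[124]=17
after or ecx, 11: ecx=17|11=27
after add ebx, 4: ebx=124+4=128
after sub eax, 1: eax=2-1=1
cmp eax, 1  (cmp 1,1)
jg body: not taken
halt.
Total executed instructions: 46.

46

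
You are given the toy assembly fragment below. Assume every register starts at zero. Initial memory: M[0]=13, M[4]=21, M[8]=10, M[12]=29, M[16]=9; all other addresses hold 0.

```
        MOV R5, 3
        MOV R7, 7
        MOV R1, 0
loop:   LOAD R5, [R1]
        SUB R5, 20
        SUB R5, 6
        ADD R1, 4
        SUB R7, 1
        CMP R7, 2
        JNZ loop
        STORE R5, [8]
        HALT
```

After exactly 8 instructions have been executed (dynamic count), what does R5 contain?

-13

after MOV R5, 3: R5=3
after MOV R7, 7: R7=7
after MOV R1, 0: R1=0
after LOAD R5, [R1]: R5=M[0]=13
after SUB R5, 20: R5=13-20=-7
after SUB R5, 6: R5=(-7)-6=-13
after ADD R1, 4: R1=0+4=4
after SUB R7, 1: R7=7-1=6
After step 8: R5 = -13.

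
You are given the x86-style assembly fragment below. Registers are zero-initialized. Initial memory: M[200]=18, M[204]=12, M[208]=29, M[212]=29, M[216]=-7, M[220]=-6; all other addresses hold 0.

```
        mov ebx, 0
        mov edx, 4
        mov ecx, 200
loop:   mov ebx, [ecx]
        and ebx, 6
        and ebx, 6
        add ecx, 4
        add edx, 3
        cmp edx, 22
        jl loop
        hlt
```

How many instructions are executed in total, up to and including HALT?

ebx=0
edx=4
ecx=200
ebx=M[200]=18
ebx=18&6=2
ebx=2&6=2
ecx=200+4=204
edx=4+3=7
cmp edx, 22  (cmp 7,22)
jl loop: taken
ebx=M[204]=12
ebx=12&6=4
ebx=4&6=4
ecx=204+4=208
edx=7+3=10
cmp edx, 22  (cmp 10,22)
jl loop: taken
ebx=M[208]=29
ebx=29&6=4
ebx=4&6=4
ecx=208+4=212
edx=10+3=13
cmp edx, 22  (cmp 13,22)
jl loop: taken
ebx=M[212]=29
ebx=29&6=4
ebx=4&6=4
ecx=212+4=216
edx=13+3=16
cmp edx, 22  (cmp 16,22)
jl loop: taken
ebx=M[216]=-7
ebx=(-7)&6=0
ebx=0&6=0
ecx=216+4=220
edx=16+3=19
cmp edx, 22  (cmp 19,22)
jl loop: taken
ebx=M[220]=-6
ebx=(-6)&6=2
ebx=2&6=2
ecx=220+4=224
edx=19+3=22
cmp edx, 22  (cmp 22,22)
jl loop: not taken
halt.
Total executed instructions: 46.

46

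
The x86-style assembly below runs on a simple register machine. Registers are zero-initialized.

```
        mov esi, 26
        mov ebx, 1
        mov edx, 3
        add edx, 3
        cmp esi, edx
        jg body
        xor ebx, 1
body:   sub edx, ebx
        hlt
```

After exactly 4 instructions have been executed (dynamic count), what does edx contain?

after mov esi, 26: esi=26
after mov ebx, 1: ebx=1
after mov edx, 3: edx=3
after add edx, 3: edx=3+3=6
After step 4: edx = 6.

6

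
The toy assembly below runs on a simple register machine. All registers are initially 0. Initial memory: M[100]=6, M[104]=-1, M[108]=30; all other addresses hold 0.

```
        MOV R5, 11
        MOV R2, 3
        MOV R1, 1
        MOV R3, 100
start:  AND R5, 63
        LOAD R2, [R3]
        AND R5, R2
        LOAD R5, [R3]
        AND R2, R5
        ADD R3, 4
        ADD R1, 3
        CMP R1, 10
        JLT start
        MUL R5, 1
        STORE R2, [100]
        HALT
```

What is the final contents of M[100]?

R5=11
R2=3
R1=1
R3=100
R5=11&63=11
R2=M[100]=6
R5=11&6=2
R5=M[100]=6
R2=6&6=6
R3=100+4=104
R1=1+3=4
CMP R1, 10  (cmp 4,10)
JLT start: taken
R5=6&63=6
R2=M[104]=-1
R5=6&(-1)=6
R5=M[104]=-1
R2=(-1)&(-1)=-1
R3=104+4=108
R1=4+3=7
CMP R1, 10  (cmp 7,10)
JLT start: taken
R5=(-1)&63=63
R2=M[108]=30
R5=63&30=30
R5=M[108]=30
R2=30&30=30
R3=108+4=112
R1=7+3=10
CMP R1, 10  (cmp 10,10)
JLT start: not taken
R5=30*1=30
STORE R2, [100] → M[100]=30
halt.

30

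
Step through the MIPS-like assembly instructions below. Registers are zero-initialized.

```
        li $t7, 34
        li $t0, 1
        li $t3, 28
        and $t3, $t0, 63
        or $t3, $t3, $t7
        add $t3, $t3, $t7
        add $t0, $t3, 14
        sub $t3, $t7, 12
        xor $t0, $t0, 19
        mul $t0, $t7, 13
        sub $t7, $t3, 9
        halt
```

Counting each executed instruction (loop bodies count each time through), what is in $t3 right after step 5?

after li $t7, 34: $t7=34
after li $t0, 1: $t0=1
after li $t3, 28: $t3=28
after and $t3, $t0, 63: $t3=1&63=1
after or $t3, $t3, $t7: $t3=1|34=35
After step 5: $t3 = 35.

35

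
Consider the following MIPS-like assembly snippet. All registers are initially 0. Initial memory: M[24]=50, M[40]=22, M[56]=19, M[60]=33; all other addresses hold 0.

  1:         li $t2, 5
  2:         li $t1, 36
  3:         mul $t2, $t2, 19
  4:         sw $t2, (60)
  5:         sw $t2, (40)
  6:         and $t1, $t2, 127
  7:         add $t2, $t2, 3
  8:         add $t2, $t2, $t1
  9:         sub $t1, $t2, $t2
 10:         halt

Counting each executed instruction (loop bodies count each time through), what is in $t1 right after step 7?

li $t2, 5 → $t2=5
li $t1, 36 → $t1=36
mul $t2, $t2, 19 → $t2=5*19=95
sw $t2, (60) → M[60]=95
sw $t2, (40) → M[40]=95
and $t1, $t2, 127 → $t1=95&127=95
add $t2, $t2, 3 → $t2=95+3=98
After step 7: $t1 = 95.

95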